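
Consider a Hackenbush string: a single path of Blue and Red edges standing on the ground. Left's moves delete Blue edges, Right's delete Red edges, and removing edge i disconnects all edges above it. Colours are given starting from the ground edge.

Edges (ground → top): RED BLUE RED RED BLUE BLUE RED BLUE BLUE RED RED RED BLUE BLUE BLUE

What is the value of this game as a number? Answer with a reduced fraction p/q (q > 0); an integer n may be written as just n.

Recurse on prefixes of the 15-edge string RED BLUE RED RED BLUE BLUE RED BLUE BLUE RED RED RED BLUE BLUE BLUE:
1 of 15 · R · max L −∞ · min R 0 -> -1
2 of 15 · RB · max L -1 · min R 0 -> -1/2
3 of 15 · RBR · max L -1 · min R -1/2 -> -3/4
4 of 15 · RBRR · max L -1 · min R -3/4 -> -7/8
5 of 15 · RBRRB · max L -7/8 · min R -3/4 -> -13/16
6 of 15 · RBRRBB · max L -13/16 · min R -3/4 -> -25/32
7 of 15 · RBRRBBR · max L -13/16 · min R -25/32 -> -51/64
8 of 15 · RBRRBBRB · max L -51/64 · min R -25/32 -> -101/128
9 of 15 · RBRRBBRBB · max L -101/128 · min R -25/32 -> -201/256
10 of 15 · RBRRBBRBBR · max L -101/128 · min R -201/256 -> -403/512
11 of 15 · RBRRBBRBBRR · max L -101/128 · min R -403/512 -> -807/1024
12 of 15 · RBRRBBRBBRRR · max L -101/128 · min R -807/1024 -> -1615/2048
13 of 15 · RBRRBBRBBRRRB · max L -1615/2048 · min R -807/1024 -> -3229/4096
14 of 15 · RBRRBBRBBRRRBB · max L -3229/4096 · min R -807/1024 -> -6457/8192
15 of 15 · RBRRBBRBBRRRBBB · max L -6457/8192 · min R -807/1024 -> -12913/16384

-12913/16384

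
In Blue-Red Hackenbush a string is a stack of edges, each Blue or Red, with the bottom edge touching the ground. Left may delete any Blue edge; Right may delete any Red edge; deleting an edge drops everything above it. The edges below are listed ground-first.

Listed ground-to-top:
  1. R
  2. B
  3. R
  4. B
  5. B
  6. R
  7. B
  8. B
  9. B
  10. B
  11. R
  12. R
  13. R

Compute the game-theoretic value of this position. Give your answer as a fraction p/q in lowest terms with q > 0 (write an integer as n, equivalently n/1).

-2319/4096

Prefix values for R B R B B R B B B B R R R via {L|R} + simplicity:
g_1 [R]  L=[·]  R=[0]  = -1
g_2 [RB]  L=[-1]  R=[0]  = -1/2
g_3 [RBR]  L=[-1]  R=[-1/2 0]  = -3/4
g_4 [RBRB]  L=[-1 -3/4]  R=[-1/2 0]  = -5/8
g_5 [RBRBB]  L=[-1 -3/4 -5/8]  R=[-1/2 0]  = -9/16
g_6 [RBRBBR]  L=[-1 -3/4 -5/8]  R=[-9/16 -1/2 0]  = -19/32
g_7 [RBRBBRB]  L=[-1 -3/4 -5/8 -19/32]  R=[-9/16 -1/2 0]  = -37/64
g_8 [RBRBBRBB]  L=[-1 -3/4 -5/8 -19/32 -37/64]  R=[-9/16 -1/2 0]  = -73/128
g_9 [RBRBBRBBB]  L=[-1 -3/4 -5/8 -19/32 -37/64 -73/128]  R=[-9/16 -1/2 0]  = -145/256
g_10 [RBRBBRBBBB]  L=[-1 -3/4 -5/8 -19/32 -37/64 -73/128 -145/256]  R=[-9/16 -1/2 0]  = -289/512
g_11 [RBRBBRBBBBR]  L=[-1 -3/4 -5/8 -19/32 -37/64 -73/128 -145/256]  R=[-289/512 -9/16 -1/2 0]  = -579/1024
g_12 [RBRBBRBBBBRR]  L=[-1 -3/4 -5/8 -19/32 -37/64 -73/128 -145/256]  R=[-579/1024 -289/512 -9/16 -1/2 0]  = -1159/2048
g_13 [RBRBBRBBBBRRR]  L=[-1 -3/4 -5/8 -19/32 -37/64 -73/128 -145/256]  R=[-1159/2048 -579/1024 -289/512 -9/16 -1/2 0]  = -2319/4096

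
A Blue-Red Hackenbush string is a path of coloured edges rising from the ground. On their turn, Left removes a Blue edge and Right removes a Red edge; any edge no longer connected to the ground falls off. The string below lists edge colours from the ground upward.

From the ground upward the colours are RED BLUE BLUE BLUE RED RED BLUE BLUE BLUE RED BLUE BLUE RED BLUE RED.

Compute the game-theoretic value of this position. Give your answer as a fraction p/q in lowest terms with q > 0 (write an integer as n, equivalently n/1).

-3147/16384

v(R) = { (no moves) | 0 } => -1
v(RB) = { -1 | 0 } => -1/2
v(RBB) = { -1, -1/2 | 0 } => -1/4
v(RBBB) = { -1, -1/2, -1/4 | 0 } => -1/8
v(RBBBR) = { -1, -1/2, -1/4 | -1/8, 0 } => -3/16
v(RBBBRR) = { -1, -1/2, -1/4 | -3/16, -1/8, 0 } => -7/32
v(RBBBRRB) = { -1, -1/2, -1/4, -7/32 | -3/16, -1/8, 0 } => -13/64
v(RBBBRRBB) = { -1, -1/2, -1/4, -7/32, -13/64 | -3/16, -1/8, 0 } => -25/128
v(RBBBRRBBB) = { -1, -1/2, -1/4, -7/32, -13/64, -25/128 | -3/16, -1/8, 0 } => -49/256
v(RBBBRRBBBR) = { -1, -1/2, -1/4, -7/32, -13/64, -25/128 | -49/256, -3/16, -1/8, 0 } => -99/512
v(RBBBRRBBBRB) = { -1, -1/2, -1/4, -7/32, -13/64, -25/128, -99/512 | -49/256, -3/16, -1/8, 0 } => -197/1024
v(RBBBRRBBBRBB) = { -1, -1/2, -1/4, -7/32, -13/64, -25/128, -99/512, -197/1024 | -49/256, -3/16, -1/8, 0 } => -393/2048
v(RBBBRRBBBRBBR) = { -1, -1/2, -1/4, -7/32, -13/64, -25/128, -99/512, -197/1024 | -393/2048, -49/256, -3/16, -1/8, 0 } => -787/4096
v(RBBBRRBBBRBBRB) = { -1, -1/2, -1/4, -7/32, -13/64, -25/128, -99/512, -197/1024, -787/4096 | -393/2048, -49/256, -3/16, -1/8, 0 } => -1573/8192
v(RBBBRRBBBRBBRBR) = { -1, -1/2, -1/4, -7/32, -13/64, -25/128, -99/512, -197/1024, -787/4096 | -1573/8192, -393/2048, -49/256, -3/16, -1/8, 0 } => -3147/16384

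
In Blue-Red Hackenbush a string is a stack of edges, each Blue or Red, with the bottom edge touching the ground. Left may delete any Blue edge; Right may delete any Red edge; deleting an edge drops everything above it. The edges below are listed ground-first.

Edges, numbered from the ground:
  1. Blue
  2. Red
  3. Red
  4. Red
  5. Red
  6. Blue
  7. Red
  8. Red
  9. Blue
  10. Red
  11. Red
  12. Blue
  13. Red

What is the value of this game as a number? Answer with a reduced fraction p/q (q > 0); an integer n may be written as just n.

293/4096

edge 1 of 13 (Blue): { 0 | none } so 1
edge 2 of 13 (Red): { 0 | 1 } so 1/2
edge 3 of 13 (Red): { 0 | 1/2 1 } so 1/4
edge 4 of 13 (Red): { 0 | 1/4 1/2 1 } so 1/8
edge 5 of 13 (Red): { 0 | 1/8 1/4 1/2 1 } so 1/16
edge 6 of 13 (Blue): { 0 1/16 | 1/8 1/4 1/2 1 } so 3/32
edge 7 of 13 (Red): { 0 1/16 | 3/32 1/8 1/4 1/2 1 } so 5/64
edge 8 of 13 (Red): { 0 1/16 | 5/64 3/32 1/8 1/4 1/2 1 } so 9/128
edge 9 of 13 (Blue): { 0 1/16 9/128 | 5/64 3/32 1/8 1/4 1/2 1 } so 19/256
edge 10 of 13 (Red): { 0 1/16 9/128 | 19/256 5/64 3/32 1/8 1/4 1/2 1 } so 37/512
edge 11 of 13 (Red): { 0 1/16 9/128 | 37/512 19/256 5/64 3/32 1/8 1/4 1/2 1 } so 73/1024
edge 12 of 13 (Blue): { 0 1/16 9/128 73/1024 | 37/512 19/256 5/64 3/32 1/8 1/4 1/2 1 } so 147/2048
edge 13 of 13 (Red): { 0 1/16 9/128 73/1024 | 147/2048 37/512 19/256 5/64 3/32 1/8 1/4 1/2 1 } so 293/4096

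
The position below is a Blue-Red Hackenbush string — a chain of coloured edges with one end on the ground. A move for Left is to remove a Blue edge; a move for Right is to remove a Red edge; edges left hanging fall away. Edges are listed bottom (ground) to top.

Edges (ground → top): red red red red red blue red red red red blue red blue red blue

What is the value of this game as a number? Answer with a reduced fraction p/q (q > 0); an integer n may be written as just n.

-5077/1024

Prefix values for red red red red red blue red red red red blue red blue red blue via {L|R} + simplicity:
1 of 15 · r · max L −∞ · min R 0 gives -1
2 of 15 · rr · max L −∞ · min R -1 gives -2
3 of 15 · rrr · max L −∞ · min R -2 gives -3
4 of 15 · rrrr · max L −∞ · min R -3 gives -4
5 of 15 · rrrrr · max L −∞ · min R -4 gives -5
6 of 15 · rrrrrb · max L -5 · min R -4 gives -9/2
7 of 15 · rrrrrbr · max L -5 · min R -9/2 gives -19/4
8 of 15 · rrrrrbrr · max L -5 · min R -19/4 gives -39/8
9 of 15 · rrrrrbrrr · max L -5 · min R -39/8 gives -79/16
10 of 15 · rrrrrbrrrr · max L -5 · min R -79/16 gives -159/32
11 of 15 · rrrrrbrrrrb · max L -159/32 · min R -79/16 gives -317/64
12 of 15 · rrrrrbrrrrbr · max L -159/32 · min R -317/64 gives -635/128
13 of 15 · rrrrrbrrrrbrb · max L -635/128 · min R -317/64 gives -1269/256
14 of 15 · rrrrrbrrrrbrbr · max L -635/128 · min R -1269/256 gives -2539/512
15 of 15 · rrrrrbrrrrbrbrb · max L -2539/512 · min R -1269/256 gives -5077/1024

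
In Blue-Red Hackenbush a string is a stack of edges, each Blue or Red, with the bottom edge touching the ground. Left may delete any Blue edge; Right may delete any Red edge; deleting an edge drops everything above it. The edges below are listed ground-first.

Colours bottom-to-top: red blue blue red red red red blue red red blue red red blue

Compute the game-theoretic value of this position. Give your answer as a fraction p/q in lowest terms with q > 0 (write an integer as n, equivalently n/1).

-3949/8192

r: Left { — }, Right { 0 } gives simplest -1
rb: Left { -1 }, Right { 0 } gives simplest -1/2
rbb: Left { -1,-1/2 }, Right { 0 } gives simplest -1/4
rbbr: Left { -1,-1/2 }, Right { -1/4,0 } gives simplest -3/8
rbbrr: Left { -1,-1/2 }, Right { -3/8,-1/4,0 } gives simplest -7/16
rbbrrr: Left { -1,-1/2 }, Right { -7/16,-3/8,-1/4,0 } gives simplest -15/32
rbbrrrr: Left { -1,-1/2 }, Right { -15/32,-7/16,-3/8,-1/4,0 } gives simplest -31/64
rbbrrrrb: Left { -1,-1/2,-31/64 }, Right { -15/32,-7/16,-3/8,-1/4,0 } gives simplest -61/128
rbbrrrrbr: Left { -1,-1/2,-31/64 }, Right { -61/128,-15/32,-7/16,-3/8,-1/4,0 } gives simplest -123/256
rbbrrrrbrr: Left { -1,-1/2,-31/64 }, Right { -123/256,-61/128,-15/32,-7/16,-3/8,-1/4,0 } gives simplest -247/512
rbbrrrrbrrb: Left { -1,-1/2,-31/64,-247/512 }, Right { -123/256,-61/128,-15/32,-7/16,-3/8,-1/4,0 } gives simplest -493/1024
rbbrrrrbrrbr: Left { -1,-1/2,-31/64,-247/512 }, Right { -493/1024,-123/256,-61/128,-15/32,-7/16,-3/8,-1/4,0 } gives simplest -987/2048
rbbrrrrbrrbrr: Left { -1,-1/2,-31/64,-247/512 }, Right { -987/2048,-493/1024,-123/256,-61/128,-15/32,-7/16,-3/8,-1/4,0 } gives simplest -1975/4096
rbbrrrrbrrbrrb: Left { -1,-1/2,-31/64,-247/512,-1975/4096 }, Right { -987/2048,-493/1024,-123/256,-61/128,-15/32,-7/16,-3/8,-1/4,0 } gives simplest -3949/8192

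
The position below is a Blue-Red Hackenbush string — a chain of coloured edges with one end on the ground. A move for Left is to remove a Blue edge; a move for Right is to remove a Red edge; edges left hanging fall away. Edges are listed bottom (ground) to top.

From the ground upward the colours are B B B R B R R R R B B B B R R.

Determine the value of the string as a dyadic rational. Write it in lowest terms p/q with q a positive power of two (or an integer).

Prefix values for B B B R B R R R R B B B B R R via {L|R} + simplicity:
value_1 [B]  L=[0]  R=[none]  gives 1
value_2 [BB]  L=[0; 1]  R=[none]  gives 2
value_3 [BBB]  L=[0; 1; 2]  R=[none]  gives 3
value_4 [BBBR]  L=[0; 1; 2]  R=[3]  gives 5/2
value_5 [BBBRB]  L=[0; 1; 2; 5/2]  R=[3]  gives 11/4
value_6 [BBBRBR]  L=[0; 1; 2; 5/2]  R=[11/4; 3]  gives 21/8
value_7 [BBBRBRR]  L=[0; 1; 2; 5/2]  R=[21/8; 11/4; 3]  gives 41/16
value_8 [BBBRBRRR]  L=[0; 1; 2; 5/2]  R=[41/16; 21/8; 11/4; 3]  gives 81/32
value_9 [BBBRBRRRR]  L=[0; 1; 2; 5/2]  R=[81/32; 41/16; 21/8; 11/4; 3]  gives 161/64
value_10 [BBBRBRRRRB]  L=[0; 1; 2; 5/2; 161/64]  R=[81/32; 41/16; 21/8; 11/4; 3]  gives 323/128
value_11 [BBBRBRRRRBB]  L=[0; 1; 2; 5/2; 161/64; 323/128]  R=[81/32; 41/16; 21/8; 11/4; 3]  gives 647/256
value_12 [BBBRBRRRRBBB]  L=[0; 1; 2; 5/2; 161/64; 323/128; 647/256]  R=[81/32; 41/16; 21/8; 11/4; 3]  gives 1295/512
value_13 [BBBRBRRRRBBBB]  L=[0; 1; 2; 5/2; 161/64; 323/128; 647/256; 1295/512]  R=[81/32; 41/16; 21/8; 11/4; 3]  gives 2591/1024
value_14 [BBBRBRRRRBBBBR]  L=[0; 1; 2; 5/2; 161/64; 323/128; 647/256; 1295/512]  R=[2591/1024; 81/32; 41/16; 21/8; 11/4; 3]  gives 5181/2048
value_15 [BBBRBRRRRBBBBRR]  L=[0; 1; 2; 5/2; 161/64; 323/128; 647/256; 1295/512]  R=[5181/2048; 2591/1024; 81/32; 41/16; 21/8; 11/4; 3]  gives 10361/4096

10361/4096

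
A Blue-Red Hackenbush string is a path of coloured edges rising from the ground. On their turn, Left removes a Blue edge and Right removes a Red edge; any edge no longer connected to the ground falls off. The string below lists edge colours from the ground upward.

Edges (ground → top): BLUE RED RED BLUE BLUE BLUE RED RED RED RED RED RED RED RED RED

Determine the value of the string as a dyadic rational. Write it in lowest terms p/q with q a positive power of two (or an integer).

7169/16384

step 1: add BLUE to get B; options L={ 0 } R={ · } ⇒ 1
step 2: add RED to get BR; options L={ 0 } R={ 1 } ⇒ 1/2
step 3: add RED to get BRR; options L={ 0 } R={ 1/2 1 } ⇒ 1/4
step 4: add BLUE to get BRRB; options L={ 0 1/4 } R={ 1/2 1 } ⇒ 3/8
step 5: add BLUE to get BRRBB; options L={ 0 1/4 3/8 } R={ 1/2 1 } ⇒ 7/16
step 6: add BLUE to get BRRBBB; options L={ 0 1/4 3/8 7/16 } R={ 1/2 1 } ⇒ 15/32
step 7: add RED to get BRRBBBR; options L={ 0 1/4 3/8 7/16 } R={ 15/32 1/2 1 } ⇒ 29/64
step 8: add RED to get BRRBBBRR; options L={ 0 1/4 3/8 7/16 } R={ 29/64 15/32 1/2 1 } ⇒ 57/128
step 9: add RED to get BRRBBBRRR; options L={ 0 1/4 3/8 7/16 } R={ 57/128 29/64 15/32 1/2 1 } ⇒ 113/256
step 10: add RED to get BRRBBBRRRR; options L={ 0 1/4 3/8 7/16 } R={ 113/256 57/128 29/64 15/32 1/2 1 } ⇒ 225/512
step 11: add RED to get BRRBBBRRRRR; options L={ 0 1/4 3/8 7/16 } R={ 225/512 113/256 57/128 29/64 15/32 1/2 1 } ⇒ 449/1024
step 12: add RED to get BRRBBBRRRRRR; options L={ 0 1/4 3/8 7/16 } R={ 449/1024 225/512 113/256 57/128 29/64 15/32 1/2 1 } ⇒ 897/2048
step 13: add RED to get BRRBBBRRRRRRR; options L={ 0 1/4 3/8 7/16 } R={ 897/2048 449/1024 225/512 113/256 57/128 29/64 15/32 1/2 1 } ⇒ 1793/4096
step 14: add RED to get BRRBBBRRRRRRRR; options L={ 0 1/4 3/8 7/16 } R={ 1793/4096 897/2048 449/1024 225/512 113/256 57/128 29/64 15/32 1/2 1 } ⇒ 3585/8192
step 15: add RED to get BRRBBBRRRRRRRRR; options L={ 0 1/4 3/8 7/16 } R={ 3585/8192 1793/4096 897/2048 449/1024 225/512 113/256 57/128 29/64 15/32 1/2 1 } ⇒ 7169/16384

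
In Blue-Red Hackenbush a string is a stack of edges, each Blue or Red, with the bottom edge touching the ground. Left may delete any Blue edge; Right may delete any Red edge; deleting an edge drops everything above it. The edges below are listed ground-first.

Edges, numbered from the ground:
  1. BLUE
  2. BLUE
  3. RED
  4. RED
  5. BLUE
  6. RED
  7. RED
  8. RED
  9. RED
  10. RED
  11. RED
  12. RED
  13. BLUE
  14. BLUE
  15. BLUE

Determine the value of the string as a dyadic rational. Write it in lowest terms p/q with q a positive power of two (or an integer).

10255/8192

Recurse on prefixes of the 15-edge string BLUE BLUE RED RED BLUE RED RED RED RED RED RED RED BLUE BLUE BLUE:
step 1: add BLUE to get B; options L={ 0 } R={ none } so 1
step 2: add BLUE to get BB; options L={ 0,1 } R={ none } so 2
step 3: add RED to get BBR; options L={ 0,1 } R={ 2 } so 3/2
step 4: add RED to get BBRR; options L={ 0,1 } R={ 3/2,2 } so 5/4
step 5: add BLUE to get BBRRB; options L={ 0,1,5/4 } R={ 3/2,2 } so 11/8
step 6: add RED to get BBRRBR; options L={ 0,1,5/4 } R={ 11/8,3/2,2 } so 21/16
step 7: add RED to get BBRRBRR; options L={ 0,1,5/4 } R={ 21/16,11/8,3/2,2 } so 41/32
step 8: add RED to get BBRRBRRR; options L={ 0,1,5/4 } R={ 41/32,21/16,11/8,3/2,2 } so 81/64
step 9: add RED to get BBRRBRRRR; options L={ 0,1,5/4 } R={ 81/64,41/32,21/16,11/8,3/2,2 } so 161/128
step 10: add RED to get BBRRBRRRRR; options L={ 0,1,5/4 } R={ 161/128,81/64,41/32,21/16,11/8,3/2,2 } so 321/256
step 11: add RED to get BBRRBRRRRRR; options L={ 0,1,5/4 } R={ 321/256,161/128,81/64,41/32,21/16,11/8,3/2,2 } so 641/512
step 12: add RED to get BBRRBRRRRRRR; options L={ 0,1,5/4 } R={ 641/512,321/256,161/128,81/64,41/32,21/16,11/8,3/2,2 } so 1281/1024
step 13: add BLUE to get BBRRBRRRRRRRB; options L={ 0,1,5/4,1281/1024 } R={ 641/512,321/256,161/128,81/64,41/32,21/16,11/8,3/2,2 } so 2563/2048
step 14: add BLUE to get BBRRBRRRRRRRBB; options L={ 0,1,5/4,1281/1024,2563/2048 } R={ 641/512,321/256,161/128,81/64,41/32,21/16,11/8,3/2,2 } so 5127/4096
step 15: add BLUE to get BBRRBRRRRRRRBBB; options L={ 0,1,5/4,1281/1024,2563/2048,5127/4096 } R={ 641/512,321/256,161/128,81/64,41/32,21/16,11/8,3/2,2 } so 10255/8192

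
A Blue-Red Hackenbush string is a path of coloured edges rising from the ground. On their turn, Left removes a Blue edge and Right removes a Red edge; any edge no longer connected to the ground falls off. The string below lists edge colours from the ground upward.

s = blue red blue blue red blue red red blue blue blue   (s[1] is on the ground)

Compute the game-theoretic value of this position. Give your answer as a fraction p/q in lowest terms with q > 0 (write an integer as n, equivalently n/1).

847/1024

step 1: add blue to get b; options L={ 0 } R={ — } = 1
step 2: add red to get br; options L={ 0 } R={ 1 } = 1/2
step 3: add blue to get brb; options L={ 0 1/2 } R={ 1 } = 3/4
step 4: add blue to get brbb; options L={ 0 1/2 3/4 } R={ 1 } = 7/8
step 5: add red to get brbbr; options L={ 0 1/2 3/4 } R={ 7/8 1 } = 13/16
step 6: add blue to get brbbrb; options L={ 0 1/2 3/4 13/16 } R={ 7/8 1 } = 27/32
step 7: add red to get brbbrbr; options L={ 0 1/2 3/4 13/16 } R={ 27/32 7/8 1 } = 53/64
step 8: add red to get brbbrbrr; options L={ 0 1/2 3/4 13/16 } R={ 53/64 27/32 7/8 1 } = 105/128
step 9: add blue to get brbbrbrrb; options L={ 0 1/2 3/4 13/16 105/128 } R={ 53/64 27/32 7/8 1 } = 211/256
step 10: add blue to get brbbrbrrbb; options L={ 0 1/2 3/4 13/16 105/128 211/256 } R={ 53/64 27/32 7/8 1 } = 423/512
step 11: add blue to get brbbrbrrbbb; options L={ 0 1/2 3/4 13/16 105/128 211/256 423/512 } R={ 53/64 27/32 7/8 1 } = 847/1024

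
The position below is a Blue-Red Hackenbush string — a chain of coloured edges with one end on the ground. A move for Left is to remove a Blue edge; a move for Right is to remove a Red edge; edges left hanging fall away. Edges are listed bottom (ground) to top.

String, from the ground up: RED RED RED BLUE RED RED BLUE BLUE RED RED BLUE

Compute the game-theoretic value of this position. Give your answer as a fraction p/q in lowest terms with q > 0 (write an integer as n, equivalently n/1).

-717/256

value_1 [R]  L=[(no moves)]  R=[0]  = -1
value_2 [RR]  L=[(no moves)]  R=[-1; 0]  = -2
value_3 [RRR]  L=[(no moves)]  R=[-2; -1; 0]  = -3
value_4 [RRRB]  L=[-3]  R=[-2; -1; 0]  = -5/2
value_5 [RRRBR]  L=[-3]  R=[-5/2; -2; -1; 0]  = -11/4
value_6 [RRRBRR]  L=[-3]  R=[-11/4; -5/2; -2; -1; 0]  = -23/8
value_7 [RRRBRRB]  L=[-3; -23/8]  R=[-11/4; -5/2; -2; -1; 0]  = -45/16
value_8 [RRRBRRBB]  L=[-3; -23/8; -45/16]  R=[-11/4; -5/2; -2; -1; 0]  = -89/32
value_9 [RRRBRRBBR]  L=[-3; -23/8; -45/16]  R=[-89/32; -11/4; -5/2; -2; -1; 0]  = -179/64
value_10 [RRRBRRBBRR]  L=[-3; -23/8; -45/16]  R=[-179/64; -89/32; -11/4; -5/2; -2; -1; 0]  = -359/128
value_11 [RRRBRRBBRRB]  L=[-3; -23/8; -45/16; -359/128]  R=[-179/64; -89/32; -11/4; -5/2; -2; -1; 0]  = -717/256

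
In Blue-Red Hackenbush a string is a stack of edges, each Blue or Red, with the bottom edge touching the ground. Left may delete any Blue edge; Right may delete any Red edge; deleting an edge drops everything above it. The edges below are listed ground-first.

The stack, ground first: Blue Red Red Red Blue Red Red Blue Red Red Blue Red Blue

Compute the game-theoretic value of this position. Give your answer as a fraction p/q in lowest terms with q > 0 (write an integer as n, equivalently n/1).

587/4096

Build g(s[:k]) for k = 1..13, string s = Blue Red Red Red Blue Red Red Blue Red Red Blue Red Blue.
step 1: add Blue to get B; options L={ 0 } R={ · } = 1
step 2: add Red to get BR; options L={ 0 } R={ 1 } = 1/2
step 3: add Red to get BRR; options L={ 0 } R={ 1/2 1 } = 1/4
step 4: add Red to get BRRR; options L={ 0 } R={ 1/4 1/2 1 } = 1/8
step 5: add Blue to get BRRRB; options L={ 0 1/8 } R={ 1/4 1/2 1 } = 3/16
step 6: add Red to get BRRRBR; options L={ 0 1/8 } R={ 3/16 1/4 1/2 1 } = 5/32
step 7: add Red to get BRRRBRR; options L={ 0 1/8 } R={ 5/32 3/16 1/4 1/2 1 } = 9/64
step 8: add Blue to get BRRRBRRB; options L={ 0 1/8 9/64 } R={ 5/32 3/16 1/4 1/2 1 } = 19/128
step 9: add Red to get BRRRBRRBR; options L={ 0 1/8 9/64 } R={ 19/128 5/32 3/16 1/4 1/2 1 } = 37/256
step 10: add Red to get BRRRBRRBRR; options L={ 0 1/8 9/64 } R={ 37/256 19/128 5/32 3/16 1/4 1/2 1 } = 73/512
step 11: add Blue to get BRRRBRRBRRB; options L={ 0 1/8 9/64 73/512 } R={ 37/256 19/128 5/32 3/16 1/4 1/2 1 } = 147/1024
step 12: add Red to get BRRRBRRBRRBR; options L={ 0 1/8 9/64 73/512 } R={ 147/1024 37/256 19/128 5/32 3/16 1/4 1/2 1 } = 293/2048
step 13: add Blue to get BRRRBRRBRRBRB; options L={ 0 1/8 9/64 73/512 293/2048 } R={ 147/1024 37/256 19/128 5/32 3/16 1/4 1/2 1 } = 587/4096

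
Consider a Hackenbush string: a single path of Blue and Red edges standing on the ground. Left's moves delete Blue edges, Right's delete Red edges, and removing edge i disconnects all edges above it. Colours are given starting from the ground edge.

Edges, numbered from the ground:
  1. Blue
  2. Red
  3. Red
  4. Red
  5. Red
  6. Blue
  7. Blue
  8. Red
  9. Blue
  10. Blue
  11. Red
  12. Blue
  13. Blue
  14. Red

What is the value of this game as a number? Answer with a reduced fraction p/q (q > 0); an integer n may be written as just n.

877/8192

v_1 [B]  L=[0]  R=[(no moves)]  -> 1
v_2 [BR]  L=[0]  R=[1]  -> 1/2
v_3 [BRR]  L=[0]  R=[1/2; 1]  -> 1/4
v_4 [BRRR]  L=[0]  R=[1/4; 1/2; 1]  -> 1/8
v_5 [BRRRR]  L=[0]  R=[1/8; 1/4; 1/2; 1]  -> 1/16
v_6 [BRRRRB]  L=[0; 1/16]  R=[1/8; 1/4; 1/2; 1]  -> 3/32
v_7 [BRRRRBB]  L=[0; 1/16; 3/32]  R=[1/8; 1/4; 1/2; 1]  -> 7/64
v_8 [BRRRRBBR]  L=[0; 1/16; 3/32]  R=[7/64; 1/8; 1/4; 1/2; 1]  -> 13/128
v_9 [BRRRRBBRB]  L=[0; 1/16; 3/32; 13/128]  R=[7/64; 1/8; 1/4; 1/2; 1]  -> 27/256
v_10 [BRRRRBBRBB]  L=[0; 1/16; 3/32; 13/128; 27/256]  R=[7/64; 1/8; 1/4; 1/2; 1]  -> 55/512
v_11 [BRRRRBBRBBR]  L=[0; 1/16; 3/32; 13/128; 27/256]  R=[55/512; 7/64; 1/8; 1/4; 1/2; 1]  -> 109/1024
v_12 [BRRRRBBRBBRB]  L=[0; 1/16; 3/32; 13/128; 27/256; 109/1024]  R=[55/512; 7/64; 1/8; 1/4; 1/2; 1]  -> 219/2048
v_13 [BRRRRBBRBBRBB]  L=[0; 1/16; 3/32; 13/128; 27/256; 109/1024; 219/2048]  R=[55/512; 7/64; 1/8; 1/4; 1/2; 1]  -> 439/4096
v_14 [BRRRRBBRBBRBBR]  L=[0; 1/16; 3/32; 13/128; 27/256; 109/1024; 219/2048]  R=[439/4096; 55/512; 7/64; 1/8; 1/4; 1/2; 1]  -> 877/8192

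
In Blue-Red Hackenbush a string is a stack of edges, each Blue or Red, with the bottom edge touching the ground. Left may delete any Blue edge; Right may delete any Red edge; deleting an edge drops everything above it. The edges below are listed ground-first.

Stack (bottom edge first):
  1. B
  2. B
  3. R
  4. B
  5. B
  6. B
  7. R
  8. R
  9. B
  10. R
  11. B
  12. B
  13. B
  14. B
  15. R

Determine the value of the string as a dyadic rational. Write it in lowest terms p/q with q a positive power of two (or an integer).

Recurse on prefixes of the 15-edge string B B R B B B R R B R B B B B R:
g(B) = { 0 | ∅ } so 1
g(BB) = { 0 1 | ∅ } so 2
g(BBR) = { 0 1 | 2 } so 3/2
g(BBRB) = { 0 1 3/2 | 2 } so 7/4
g(BBRBB) = { 0 1 3/2 7/4 | 2 } so 15/8
g(BBRBBB) = { 0 1 3/2 7/4 15/8 | 2 } so 31/16
g(BBRBBBR) = { 0 1 3/2 7/4 15/8 | 31/16 2 } so 61/32
g(BBRBBBRR) = { 0 1 3/2 7/4 15/8 | 61/32 31/16 2 } so 121/64
g(BBRBBBRRB) = { 0 1 3/2 7/4 15/8 121/64 | 61/32 31/16 2 } so 243/128
g(BBRBBBRRBR) = { 0 1 3/2 7/4 15/8 121/64 | 243/128 61/32 31/16 2 } so 485/256
g(BBRBBBRRBRB) = { 0 1 3/2 7/4 15/8 121/64 485/256 | 243/128 61/32 31/16 2 } so 971/512
g(BBRBBBRRBRBB) = { 0 1 3/2 7/4 15/8 121/64 485/256 971/512 | 243/128 61/32 31/16 2 } so 1943/1024
g(BBRBBBRRBRBBB) = { 0 1 3/2 7/4 15/8 121/64 485/256 971/512 1943/1024 | 243/128 61/32 31/16 2 } so 3887/2048
g(BBRBBBRRBRBBBB) = { 0 1 3/2 7/4 15/8 121/64 485/256 971/512 1943/1024 3887/2048 | 243/128 61/32 31/16 2 } so 7775/4096
g(BBRBBBRRBRBBBBR) = { 0 1 3/2 7/4 15/8 121/64 485/256 971/512 1943/1024 3887/2048 | 7775/4096 243/128 61/32 31/16 2 } so 15549/8192

15549/8192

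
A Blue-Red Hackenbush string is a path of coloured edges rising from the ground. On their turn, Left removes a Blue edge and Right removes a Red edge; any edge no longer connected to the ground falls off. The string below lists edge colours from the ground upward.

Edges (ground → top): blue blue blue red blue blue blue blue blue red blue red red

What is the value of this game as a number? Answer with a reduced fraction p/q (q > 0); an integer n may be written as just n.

3049/1024

b: Left { 0 }, Right { (no moves) } => simplest 1
bb: Left { 0 1 }, Right { (no moves) } => simplest 2
bbb: Left { 0 1 2 }, Right { (no moves) } => simplest 3
bbbr: Left { 0 1 2 }, Right { 3 } => simplest 5/2
bbbrb: Left { 0 1 2 5/2 }, Right { 3 } => simplest 11/4
bbbrbb: Left { 0 1 2 5/2 11/4 }, Right { 3 } => simplest 23/8
bbbrbbb: Left { 0 1 2 5/2 11/4 23/8 }, Right { 3 } => simplest 47/16
bbbrbbbb: Left { 0 1 2 5/2 11/4 23/8 47/16 }, Right { 3 } => simplest 95/32
bbbrbbbbb: Left { 0 1 2 5/2 11/4 23/8 47/16 95/32 }, Right { 3 } => simplest 191/64
bbbrbbbbbr: Left { 0 1 2 5/2 11/4 23/8 47/16 95/32 }, Right { 191/64 3 } => simplest 381/128
bbbrbbbbbrb: Left { 0 1 2 5/2 11/4 23/8 47/16 95/32 381/128 }, Right { 191/64 3 } => simplest 763/256
bbbrbbbbbrbr: Left { 0 1 2 5/2 11/4 23/8 47/16 95/32 381/128 }, Right { 763/256 191/64 3 } => simplest 1525/512
bbbrbbbbbrbrr: Left { 0 1 2 5/2 11/4 23/8 47/16 95/32 381/128 }, Right { 1525/512 763/256 191/64 3 } => simplest 3049/1024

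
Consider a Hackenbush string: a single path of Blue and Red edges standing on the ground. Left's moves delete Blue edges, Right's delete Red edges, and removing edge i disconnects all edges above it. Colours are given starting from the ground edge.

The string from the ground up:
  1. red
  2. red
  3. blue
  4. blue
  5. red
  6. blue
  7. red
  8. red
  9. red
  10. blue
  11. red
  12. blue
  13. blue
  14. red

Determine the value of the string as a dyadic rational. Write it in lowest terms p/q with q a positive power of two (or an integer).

Build G(s[:k]) for k = 1..14, string s = red red blue blue red blue red red red blue red blue blue red.
step 1: add red to get r; options L={ — } R={ 0 } ⇒ -1
step 2: add red to get rr; options L={ — } R={ -1, 0 } ⇒ -2
step 3: add blue to get rrb; options L={ -2 } R={ -1, 0 } ⇒ -3/2
step 4: add blue to get rrbb; options L={ -2, -3/2 } R={ -1, 0 } ⇒ -5/4
step 5: add red to get rrbbr; options L={ -2, -3/2 } R={ -5/4, -1, 0 } ⇒ -11/8
step 6: add blue to get rrbbrb; options L={ -2, -3/2, -11/8 } R={ -5/4, -1, 0 } ⇒ -21/16
step 7: add red to get rrbbrbr; options L={ -2, -3/2, -11/8 } R={ -21/16, -5/4, -1, 0 } ⇒ -43/32
step 8: add red to get rrbbrbrr; options L={ -2, -3/2, -11/8 } R={ -43/32, -21/16, -5/4, -1, 0 } ⇒ -87/64
step 9: add red to get rrbbrbrrr; options L={ -2, -3/2, -11/8 } R={ -87/64, -43/32, -21/16, -5/4, -1, 0 } ⇒ -175/128
step 10: add blue to get rrbbrbrrrb; options L={ -2, -3/2, -11/8, -175/128 } R={ -87/64, -43/32, -21/16, -5/4, -1, 0 } ⇒ -349/256
step 11: add red to get rrbbrbrrrbr; options L={ -2, -3/2, -11/8, -175/128 } R={ -349/256, -87/64, -43/32, -21/16, -5/4, -1, 0 } ⇒ -699/512
step 12: add blue to get rrbbrbrrrbrb; options L={ -2, -3/2, -11/8, -175/128, -699/512 } R={ -349/256, -87/64, -43/32, -21/16, -5/4, -1, 0 } ⇒ -1397/1024
step 13: add blue to get rrbbrbrrrbrbb; options L={ -2, -3/2, -11/8, -175/128, -699/512, -1397/1024 } R={ -349/256, -87/64, -43/32, -21/16, -5/4, -1, 0 } ⇒ -2793/2048
step 14: add red to get rrbbrbrrrbrbbr; options L={ -2, -3/2, -11/8, -175/128, -699/512, -1397/1024 } R={ -2793/2048, -349/256, -87/64, -43/32, -21/16, -5/4, -1, 0 } ⇒ -5587/4096

-5587/4096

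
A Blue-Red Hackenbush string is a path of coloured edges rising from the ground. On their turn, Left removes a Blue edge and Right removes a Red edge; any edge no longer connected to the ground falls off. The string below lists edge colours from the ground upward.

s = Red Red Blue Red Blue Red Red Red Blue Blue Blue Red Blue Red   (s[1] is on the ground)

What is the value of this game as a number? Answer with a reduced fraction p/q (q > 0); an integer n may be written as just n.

1 of 14 · R · max L −∞ · min R 0 → -1
2 of 14 · RR · max L −∞ · min R -1 → -2
3 of 14 · RRB · max L -2 · min R -1 → -3/2
4 of 14 · RRBR · max L -2 · min R -3/2 → -7/4
5 of 14 · RRBRB · max L -7/4 · min R -3/2 → -13/8
6 of 14 · RRBRBR · max L -7/4 · min R -13/8 → -27/16
7 of 14 · RRBRBRR · max L -7/4 · min R -27/16 → -55/32
8 of 14 · RRBRBRRR · max L -7/4 · min R -55/32 → -111/64
9 of 14 · RRBRBRRRB · max L -111/64 · min R -55/32 → -221/128
10 of 14 · RRBRBRRRBB · max L -221/128 · min R -55/32 → -441/256
11 of 14 · RRBRBRRRBBB · max L -441/256 · min R -55/32 → -881/512
12 of 14 · RRBRBRRRBBBR · max L -441/256 · min R -881/512 → -1763/1024
13 of 14 · RRBRBRRRBBBRB · max L -1763/1024 · min R -881/512 → -3525/2048
14 of 14 · RRBRBRRRBBBRBR · max L -1763/1024 · min R -3525/2048 → -7051/4096

-7051/4096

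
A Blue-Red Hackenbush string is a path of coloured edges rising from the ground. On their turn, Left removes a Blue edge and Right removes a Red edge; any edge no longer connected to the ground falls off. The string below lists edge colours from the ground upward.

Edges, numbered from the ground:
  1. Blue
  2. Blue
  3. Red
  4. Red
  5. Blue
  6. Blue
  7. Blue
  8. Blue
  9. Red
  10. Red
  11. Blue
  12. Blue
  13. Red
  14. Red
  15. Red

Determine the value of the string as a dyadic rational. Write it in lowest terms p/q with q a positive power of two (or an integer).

12081/8192

edge 1 of 15 (Blue): { 0 | (no moves) } → 1
edge 2 of 15 (Blue): { 0 1 | (no moves) } → 2
edge 3 of 15 (Red): { 0 1 | 2 } → 3/2
edge 4 of 15 (Red): { 0 1 | 3/2 2 } → 5/4
edge 5 of 15 (Blue): { 0 1 5/4 | 3/2 2 } → 11/8
edge 6 of 15 (Blue): { 0 1 5/4 11/8 | 3/2 2 } → 23/16
edge 7 of 15 (Blue): { 0 1 5/4 11/8 23/16 | 3/2 2 } → 47/32
edge 8 of 15 (Blue): { 0 1 5/4 11/8 23/16 47/32 | 3/2 2 } → 95/64
edge 9 of 15 (Red): { 0 1 5/4 11/8 23/16 47/32 | 95/64 3/2 2 } → 189/128
edge 10 of 15 (Red): { 0 1 5/4 11/8 23/16 47/32 | 189/128 95/64 3/2 2 } → 377/256
edge 11 of 15 (Blue): { 0 1 5/4 11/8 23/16 47/32 377/256 | 189/128 95/64 3/2 2 } → 755/512
edge 12 of 15 (Blue): { 0 1 5/4 11/8 23/16 47/32 377/256 755/512 | 189/128 95/64 3/2 2 } → 1511/1024
edge 13 of 15 (Red): { 0 1 5/4 11/8 23/16 47/32 377/256 755/512 | 1511/1024 189/128 95/64 3/2 2 } → 3021/2048
edge 14 of 15 (Red): { 0 1 5/4 11/8 23/16 47/32 377/256 755/512 | 3021/2048 1511/1024 189/128 95/64 3/2 2 } → 6041/4096
edge 15 of 15 (Red): { 0 1 5/4 11/8 23/16 47/32 377/256 755/512 | 6041/4096 3021/2048 1511/1024 189/128 95/64 3/2 2 } → 12081/8192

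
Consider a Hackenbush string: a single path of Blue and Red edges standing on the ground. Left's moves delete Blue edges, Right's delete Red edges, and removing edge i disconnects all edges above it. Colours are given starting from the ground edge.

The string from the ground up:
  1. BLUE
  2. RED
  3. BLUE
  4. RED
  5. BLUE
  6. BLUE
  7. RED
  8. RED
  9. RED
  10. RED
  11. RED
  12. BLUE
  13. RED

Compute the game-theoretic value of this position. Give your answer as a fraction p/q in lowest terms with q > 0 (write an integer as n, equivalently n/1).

2821/4096

step 1: add BLUE to get B; options L={ 0 } R={ — } => 1
step 2: add RED to get BR; options L={ 0 } R={ 1 } => 1/2
step 3: add BLUE to get BRB; options L={ 0,1/2 } R={ 1 } => 3/4
step 4: add RED to get BRBR; options L={ 0,1/2 } R={ 3/4,1 } => 5/8
step 5: add BLUE to get BRBRB; options L={ 0,1/2,5/8 } R={ 3/4,1 } => 11/16
step 6: add BLUE to get BRBRBB; options L={ 0,1/2,5/8,11/16 } R={ 3/4,1 } => 23/32
step 7: add RED to get BRBRBBR; options L={ 0,1/2,5/8,11/16 } R={ 23/32,3/4,1 } => 45/64
step 8: add RED to get BRBRBBRR; options L={ 0,1/2,5/8,11/16 } R={ 45/64,23/32,3/4,1 } => 89/128
step 9: add RED to get BRBRBBRRR; options L={ 0,1/2,5/8,11/16 } R={ 89/128,45/64,23/32,3/4,1 } => 177/256
step 10: add RED to get BRBRBBRRRR; options L={ 0,1/2,5/8,11/16 } R={ 177/256,89/128,45/64,23/32,3/4,1 } => 353/512
step 11: add RED to get BRBRBBRRRRR; options L={ 0,1/2,5/8,11/16 } R={ 353/512,177/256,89/128,45/64,23/32,3/4,1 } => 705/1024
step 12: add BLUE to get BRBRBBRRRRRB; options L={ 0,1/2,5/8,11/16,705/1024 } R={ 353/512,177/256,89/128,45/64,23/32,3/4,1 } => 1411/2048
step 13: add RED to get BRBRBBRRRRRBR; options L={ 0,1/2,5/8,11/16,705/1024 } R={ 1411/2048,353/512,177/256,89/128,45/64,23/32,3/4,1 } => 2821/4096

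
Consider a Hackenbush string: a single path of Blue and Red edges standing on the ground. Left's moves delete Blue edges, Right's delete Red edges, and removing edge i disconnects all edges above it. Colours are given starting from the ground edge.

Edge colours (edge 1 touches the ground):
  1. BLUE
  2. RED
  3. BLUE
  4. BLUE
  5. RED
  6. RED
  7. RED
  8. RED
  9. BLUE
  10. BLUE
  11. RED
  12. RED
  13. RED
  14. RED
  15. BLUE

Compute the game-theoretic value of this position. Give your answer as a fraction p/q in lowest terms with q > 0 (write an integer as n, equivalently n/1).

12483/16384

step 1: add BLUE to get B; options L={ 0 } R={ · } ⇒ 1
step 2: add RED to get BR; options L={ 0 } R={ 1 } ⇒ 1/2
step 3: add BLUE to get BRB; options L={ 0, 1/2 } R={ 1 } ⇒ 3/4
step 4: add BLUE to get BRBB; options L={ 0, 1/2, 3/4 } R={ 1 } ⇒ 7/8
step 5: add RED to get BRBBR; options L={ 0, 1/2, 3/4 } R={ 7/8, 1 } ⇒ 13/16
step 6: add RED to get BRBBRR; options L={ 0, 1/2, 3/4 } R={ 13/16, 7/8, 1 } ⇒ 25/32
step 7: add RED to get BRBBRRR; options L={ 0, 1/2, 3/4 } R={ 25/32, 13/16, 7/8, 1 } ⇒ 49/64
step 8: add RED to get BRBBRRRR; options L={ 0, 1/2, 3/4 } R={ 49/64, 25/32, 13/16, 7/8, 1 } ⇒ 97/128
step 9: add BLUE to get BRBBRRRRB; options L={ 0, 1/2, 3/4, 97/128 } R={ 49/64, 25/32, 13/16, 7/8, 1 } ⇒ 195/256
step 10: add BLUE to get BRBBRRRRBB; options L={ 0, 1/2, 3/4, 97/128, 195/256 } R={ 49/64, 25/32, 13/16, 7/8, 1 } ⇒ 391/512
step 11: add RED to get BRBBRRRRBBR; options L={ 0, 1/2, 3/4, 97/128, 195/256 } R={ 391/512, 49/64, 25/32, 13/16, 7/8, 1 } ⇒ 781/1024
step 12: add RED to get BRBBRRRRBBRR; options L={ 0, 1/2, 3/4, 97/128, 195/256 } R={ 781/1024, 391/512, 49/64, 25/32, 13/16, 7/8, 1 } ⇒ 1561/2048
step 13: add RED to get BRBBRRRRBBRRR; options L={ 0, 1/2, 3/4, 97/128, 195/256 } R={ 1561/2048, 781/1024, 391/512, 49/64, 25/32, 13/16, 7/8, 1 } ⇒ 3121/4096
step 14: add RED to get BRBBRRRRBBRRRR; options L={ 0, 1/2, 3/4, 97/128, 195/256 } R={ 3121/4096, 1561/2048, 781/1024, 391/512, 49/64, 25/32, 13/16, 7/8, 1 } ⇒ 6241/8192
step 15: add BLUE to get BRBBRRRRBBRRRRB; options L={ 0, 1/2, 3/4, 97/128, 195/256, 6241/8192 } R={ 3121/4096, 1561/2048, 781/1024, 391/512, 49/64, 25/32, 13/16, 7/8, 1 } ⇒ 12483/16384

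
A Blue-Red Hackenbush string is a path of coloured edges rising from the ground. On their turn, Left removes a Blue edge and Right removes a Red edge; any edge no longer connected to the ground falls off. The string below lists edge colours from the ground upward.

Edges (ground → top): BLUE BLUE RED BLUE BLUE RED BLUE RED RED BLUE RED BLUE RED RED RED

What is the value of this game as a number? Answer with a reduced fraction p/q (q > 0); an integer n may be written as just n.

14929/8192

Recurse on prefixes of the 15-edge string BLUE BLUE RED BLUE BLUE RED BLUE RED RED BLUE RED BLUE RED RED RED:
step 1: add BLUE to get B; options L={ 0 } R={ — } ⇒ 1
step 2: add BLUE to get BB; options L={ 0,1 } R={ — } ⇒ 2
step 3: add RED to get BBR; options L={ 0,1 } R={ 2 } ⇒ 3/2
step 4: add BLUE to get BBRB; options L={ 0,1,3/2 } R={ 2 } ⇒ 7/4
step 5: add BLUE to get BBRBB; options L={ 0,1,3/2,7/4 } R={ 2 } ⇒ 15/8
step 6: add RED to get BBRBBR; options L={ 0,1,3/2,7/4 } R={ 15/8,2 } ⇒ 29/16
step 7: add BLUE to get BBRBBRB; options L={ 0,1,3/2,7/4,29/16 } R={ 15/8,2 } ⇒ 59/32
step 8: add RED to get BBRBBRBR; options L={ 0,1,3/2,7/4,29/16 } R={ 59/32,15/8,2 } ⇒ 117/64
step 9: add RED to get BBRBBRBRR; options L={ 0,1,3/2,7/4,29/16 } R={ 117/64,59/32,15/8,2 } ⇒ 233/128
step 10: add BLUE to get BBRBBRBRRB; options L={ 0,1,3/2,7/4,29/16,233/128 } R={ 117/64,59/32,15/8,2 } ⇒ 467/256
step 11: add RED to get BBRBBRBRRBR; options L={ 0,1,3/2,7/4,29/16,233/128 } R={ 467/256,117/64,59/32,15/8,2 } ⇒ 933/512
step 12: add BLUE to get BBRBBRBRRBRB; options L={ 0,1,3/2,7/4,29/16,233/128,933/512 } R={ 467/256,117/64,59/32,15/8,2 } ⇒ 1867/1024
step 13: add RED to get BBRBBRBRRBRBR; options L={ 0,1,3/2,7/4,29/16,233/128,933/512 } R={ 1867/1024,467/256,117/64,59/32,15/8,2 } ⇒ 3733/2048
step 14: add RED to get BBRBBRBRRBRBRR; options L={ 0,1,3/2,7/4,29/16,233/128,933/512 } R={ 3733/2048,1867/1024,467/256,117/64,59/32,15/8,2 } ⇒ 7465/4096
step 15: add RED to get BBRBBRBRRBRBRRR; options L={ 0,1,3/2,7/4,29/16,233/128,933/512 } R={ 7465/4096,3733/2048,1867/1024,467/256,117/64,59/32,15/8,2 } ⇒ 14929/8192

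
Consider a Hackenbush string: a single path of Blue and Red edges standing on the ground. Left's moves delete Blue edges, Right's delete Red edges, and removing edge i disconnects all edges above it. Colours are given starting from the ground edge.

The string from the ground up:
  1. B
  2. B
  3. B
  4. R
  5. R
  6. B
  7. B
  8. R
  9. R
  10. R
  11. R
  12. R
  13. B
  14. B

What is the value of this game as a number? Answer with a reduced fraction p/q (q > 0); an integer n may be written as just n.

4871/2048

Build G(s[:k]) for k = 1..14, string s = B B B R R B B R R R R R B B.
step 1: add B to get B; options L={ 0 } R={ — } => 1
step 2: add B to get BB; options L={ 0; 1 } R={ — } => 2
step 3: add B to get BBB; options L={ 0; 1; 2 } R={ — } => 3
step 4: add R to get BBBR; options L={ 0; 1; 2 } R={ 3 } => 5/2
step 5: add R to get BBBRR; options L={ 0; 1; 2 } R={ 5/2; 3 } => 9/4
step 6: add B to get BBBRRB; options L={ 0; 1; 2; 9/4 } R={ 5/2; 3 } => 19/8
step 7: add B to get BBBRRBB; options L={ 0; 1; 2; 9/4; 19/8 } R={ 5/2; 3 } => 39/16
step 8: add R to get BBBRRBBR; options L={ 0; 1; 2; 9/4; 19/8 } R={ 39/16; 5/2; 3 } => 77/32
step 9: add R to get BBBRRBBRR; options L={ 0; 1; 2; 9/4; 19/8 } R={ 77/32; 39/16; 5/2; 3 } => 153/64
step 10: add R to get BBBRRBBRRR; options L={ 0; 1; 2; 9/4; 19/8 } R={ 153/64; 77/32; 39/16; 5/2; 3 } => 305/128
step 11: add R to get BBBRRBBRRRR; options L={ 0; 1; 2; 9/4; 19/8 } R={ 305/128; 153/64; 77/32; 39/16; 5/2; 3 } => 609/256
step 12: add R to get BBBRRBBRRRRR; options L={ 0; 1; 2; 9/4; 19/8 } R={ 609/256; 305/128; 153/64; 77/32; 39/16; 5/2; 3 } => 1217/512
step 13: add B to get BBBRRBBRRRRRB; options L={ 0; 1; 2; 9/4; 19/8; 1217/512 } R={ 609/256; 305/128; 153/64; 77/32; 39/16; 5/2; 3 } => 2435/1024
step 14: add B to get BBBRRBBRRRRRBB; options L={ 0; 1; 2; 9/4; 19/8; 1217/512; 2435/1024 } R={ 609/256; 305/128; 153/64; 77/32; 39/16; 5/2; 3 } => 4871/2048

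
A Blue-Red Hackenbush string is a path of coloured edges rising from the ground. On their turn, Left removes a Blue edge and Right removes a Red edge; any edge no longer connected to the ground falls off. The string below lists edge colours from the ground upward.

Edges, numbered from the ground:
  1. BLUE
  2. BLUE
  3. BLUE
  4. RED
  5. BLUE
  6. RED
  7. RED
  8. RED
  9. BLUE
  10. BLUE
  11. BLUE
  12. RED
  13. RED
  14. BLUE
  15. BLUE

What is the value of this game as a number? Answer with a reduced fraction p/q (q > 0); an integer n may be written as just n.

10471/4096

1 of 15 · B · max L 0 · min R +∞ — 1
2 of 15 · BB · max L 1 · min R +∞ — 2
3 of 15 · BBB · max L 2 · min R +∞ — 3
4 of 15 · BBBR · max L 2 · min R 3 — 5/2
5 of 15 · BBBRB · max L 5/2 · min R 3 — 11/4
6 of 15 · BBBRBR · max L 5/2 · min R 11/4 — 21/8
7 of 15 · BBBRBRR · max L 5/2 · min R 21/8 — 41/16
8 of 15 · BBBRBRRR · max L 5/2 · min R 41/16 — 81/32
9 of 15 · BBBRBRRRB · max L 81/32 · min R 41/16 — 163/64
10 of 15 · BBBRBRRRBB · max L 163/64 · min R 41/16 — 327/128
11 of 15 · BBBRBRRRBBB · max L 327/128 · min R 41/16 — 655/256
12 of 15 · BBBRBRRRBBBR · max L 327/128 · min R 655/256 — 1309/512
13 of 15 · BBBRBRRRBBBRR · max L 327/128 · min R 1309/512 — 2617/1024
14 of 15 · BBBRBRRRBBBRRB · max L 2617/1024 · min R 1309/512 — 5235/2048
15 of 15 · BBBRBRRRBBBRRBB · max L 5235/2048 · min R 1309/512 — 10471/4096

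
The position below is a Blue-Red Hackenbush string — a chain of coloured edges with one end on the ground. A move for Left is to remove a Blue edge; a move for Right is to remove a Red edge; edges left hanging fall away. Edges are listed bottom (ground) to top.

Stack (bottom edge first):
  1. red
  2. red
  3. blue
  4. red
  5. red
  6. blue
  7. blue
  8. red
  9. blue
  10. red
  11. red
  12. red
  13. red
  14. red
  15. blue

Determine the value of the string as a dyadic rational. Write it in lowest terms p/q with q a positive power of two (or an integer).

-14717/8192

step 1: add red to get r; options L={ none } R={ 0 } = -1
step 2: add red to get rr; options L={ none } R={ -1; 0 } = -2
step 3: add blue to get rrb; options L={ -2 } R={ -1; 0 } = -3/2
step 4: add red to get rrbr; options L={ -2 } R={ -3/2; -1; 0 } = -7/4
step 5: add red to get rrbrr; options L={ -2 } R={ -7/4; -3/2; -1; 0 } = -15/8
step 6: add blue to get rrbrrb; options L={ -2; -15/8 } R={ -7/4; -3/2; -1; 0 } = -29/16
step 7: add blue to get rrbrrbb; options L={ -2; -15/8; -29/16 } R={ -7/4; -3/2; -1; 0 } = -57/32
step 8: add red to get rrbrrbbr; options L={ -2; -15/8; -29/16 } R={ -57/32; -7/4; -3/2; -1; 0 } = -115/64
step 9: add blue to get rrbrrbbrb; options L={ -2; -15/8; -29/16; -115/64 } R={ -57/32; -7/4; -3/2; -1; 0 } = -229/128
step 10: add red to get rrbrrbbrbr; options L={ -2; -15/8; -29/16; -115/64 } R={ -229/128; -57/32; -7/4; -3/2; -1; 0 } = -459/256
step 11: add red to get rrbrrbbrbrr; options L={ -2; -15/8; -29/16; -115/64 } R={ -459/256; -229/128; -57/32; -7/4; -3/2; -1; 0 } = -919/512
step 12: add red to get rrbrrbbrbrrr; options L={ -2; -15/8; -29/16; -115/64 } R={ -919/512; -459/256; -229/128; -57/32; -7/4; -3/2; -1; 0 } = -1839/1024
step 13: add red to get rrbrrbbrbrrrr; options L={ -2; -15/8; -29/16; -115/64 } R={ -1839/1024; -919/512; -459/256; -229/128; -57/32; -7/4; -3/2; -1; 0 } = -3679/2048
step 14: add red to get rrbrrbbrbrrrrr; options L={ -2; -15/8; -29/16; -115/64 } R={ -3679/2048; -1839/1024; -919/512; -459/256; -229/128; -57/32; -7/4; -3/2; -1; 0 } = -7359/4096
step 15: add blue to get rrbrrbbrbrrrrrb; options L={ -2; -15/8; -29/16; -115/64; -7359/4096 } R={ -3679/2048; -1839/1024; -919/512; -459/256; -229/128; -57/32; -7/4; -3/2; -1; 0 } = -14717/8192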